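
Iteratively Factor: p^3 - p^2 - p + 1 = (p - 1)*(p^2 - 1) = (p - 1)^2*(p + 1)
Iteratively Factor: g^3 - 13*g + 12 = (g - 3)*(g^2 + 3*g - 4) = (g - 3)*(g - 1)*(g + 4)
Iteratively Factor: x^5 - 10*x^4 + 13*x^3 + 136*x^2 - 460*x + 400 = (x - 5)*(x^4 - 5*x^3 - 12*x^2 + 76*x - 80) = (x - 5)*(x - 2)*(x^3 - 3*x^2 - 18*x + 40) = (x - 5)^2*(x - 2)*(x^2 + 2*x - 8) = (x - 5)^2*(x - 2)^2*(x + 4)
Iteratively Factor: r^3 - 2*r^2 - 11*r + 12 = (r - 1)*(r^2 - r - 12) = (r - 1)*(r + 3)*(r - 4)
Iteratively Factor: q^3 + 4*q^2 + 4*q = (q + 2)*(q^2 + 2*q) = q*(q + 2)*(q + 2)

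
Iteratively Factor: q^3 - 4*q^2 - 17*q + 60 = (q - 3)*(q^2 - q - 20) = (q - 3)*(q + 4)*(q - 5)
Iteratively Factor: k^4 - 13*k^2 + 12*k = (k - 1)*(k^3 + k^2 - 12*k) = (k - 3)*(k - 1)*(k^2 + 4*k) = k*(k - 3)*(k - 1)*(k + 4)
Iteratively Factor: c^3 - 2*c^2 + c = (c - 1)*(c^2 - c) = (c - 1)^2*(c)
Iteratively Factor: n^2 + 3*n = (n + 3)*(n)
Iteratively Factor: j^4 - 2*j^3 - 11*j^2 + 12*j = (j - 1)*(j^3 - j^2 - 12*j) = j*(j - 1)*(j^2 - j - 12) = j*(j - 4)*(j - 1)*(j + 3)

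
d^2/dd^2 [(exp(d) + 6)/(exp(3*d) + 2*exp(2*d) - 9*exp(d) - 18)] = 4*(exp(6*d) + 15*exp(5*d) + 43*exp(4*d) + 60*exp(3*d) + 216*exp(2*d) + 297*exp(d) - 162)*exp(d)/(exp(9*d) + 6*exp(8*d) - 15*exp(7*d) - 154*exp(6*d) - 81*exp(5*d) + 1242*exp(4*d) + 2187*exp(3*d) - 2430*exp(2*d) - 8748*exp(d) - 5832)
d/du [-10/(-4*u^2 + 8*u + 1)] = 80*(1 - u)/(-4*u^2 + 8*u + 1)^2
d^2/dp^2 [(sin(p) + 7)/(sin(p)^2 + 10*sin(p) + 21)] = (3*sin(p) + cos(p)^2 + 1)/(sin(p) + 3)^3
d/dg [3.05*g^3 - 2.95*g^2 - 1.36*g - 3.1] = 9.15*g^2 - 5.9*g - 1.36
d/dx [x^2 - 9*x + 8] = 2*x - 9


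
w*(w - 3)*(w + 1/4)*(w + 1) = w^4 - 7*w^3/4 - 7*w^2/2 - 3*w/4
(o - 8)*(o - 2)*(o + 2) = o^3 - 8*o^2 - 4*o + 32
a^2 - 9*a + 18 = (a - 6)*(a - 3)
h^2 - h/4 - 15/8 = (h - 3/2)*(h + 5/4)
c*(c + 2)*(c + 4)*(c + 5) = c^4 + 11*c^3 + 38*c^2 + 40*c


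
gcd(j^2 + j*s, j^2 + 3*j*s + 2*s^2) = j + s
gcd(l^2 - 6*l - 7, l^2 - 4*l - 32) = 1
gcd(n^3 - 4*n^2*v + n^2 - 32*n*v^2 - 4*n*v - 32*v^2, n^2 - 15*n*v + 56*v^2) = -n + 8*v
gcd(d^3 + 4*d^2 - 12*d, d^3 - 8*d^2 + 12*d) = d^2 - 2*d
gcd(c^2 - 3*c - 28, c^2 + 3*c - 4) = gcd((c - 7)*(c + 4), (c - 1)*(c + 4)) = c + 4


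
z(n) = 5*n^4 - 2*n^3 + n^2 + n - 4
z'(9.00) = 14113.00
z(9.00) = 31433.00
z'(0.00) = 1.00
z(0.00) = -4.00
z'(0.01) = 1.02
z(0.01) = -3.99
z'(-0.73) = -11.44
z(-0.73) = -2.00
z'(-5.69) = -3889.04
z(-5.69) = 5632.19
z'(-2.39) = -311.09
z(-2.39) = 189.77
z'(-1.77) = -132.24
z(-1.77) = 57.53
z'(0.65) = 5.26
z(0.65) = -2.58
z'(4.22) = 1405.62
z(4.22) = 1453.42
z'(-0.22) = 0.06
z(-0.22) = -4.14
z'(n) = 20*n^3 - 6*n^2 + 2*n + 1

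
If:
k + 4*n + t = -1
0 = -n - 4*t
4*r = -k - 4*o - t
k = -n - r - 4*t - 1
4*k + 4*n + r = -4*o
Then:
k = -28/73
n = -12/73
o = 205/292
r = -45/73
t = 3/73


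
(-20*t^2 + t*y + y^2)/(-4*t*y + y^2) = (5*t + y)/y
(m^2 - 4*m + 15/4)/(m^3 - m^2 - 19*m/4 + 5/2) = (2*m - 3)/(2*m^2 + 3*m - 2)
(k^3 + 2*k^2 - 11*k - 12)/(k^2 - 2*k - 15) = (-k^3 - 2*k^2 + 11*k + 12)/(-k^2 + 2*k + 15)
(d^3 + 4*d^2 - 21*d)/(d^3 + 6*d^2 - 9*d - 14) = d*(d - 3)/(d^2 - d - 2)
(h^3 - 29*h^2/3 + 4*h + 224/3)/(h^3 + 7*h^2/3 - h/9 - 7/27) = 9*(h^2 - 12*h + 32)/(9*h^2 - 1)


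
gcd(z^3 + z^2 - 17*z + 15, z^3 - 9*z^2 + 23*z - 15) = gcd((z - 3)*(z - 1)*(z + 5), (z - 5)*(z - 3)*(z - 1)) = z^2 - 4*z + 3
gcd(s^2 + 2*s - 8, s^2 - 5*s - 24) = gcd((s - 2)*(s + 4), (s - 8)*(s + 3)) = 1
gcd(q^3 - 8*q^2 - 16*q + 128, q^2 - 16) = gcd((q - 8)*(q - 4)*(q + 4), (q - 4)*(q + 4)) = q^2 - 16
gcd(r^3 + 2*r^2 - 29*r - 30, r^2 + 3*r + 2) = r + 1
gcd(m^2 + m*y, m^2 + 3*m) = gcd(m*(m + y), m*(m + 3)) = m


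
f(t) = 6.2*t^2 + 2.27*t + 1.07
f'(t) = 12.4*t + 2.27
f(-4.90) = 138.81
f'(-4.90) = -58.49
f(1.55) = 19.48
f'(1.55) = 21.49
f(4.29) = 124.91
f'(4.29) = 55.47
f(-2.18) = 25.59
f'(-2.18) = -24.76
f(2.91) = 60.18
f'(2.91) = 38.35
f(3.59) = 89.13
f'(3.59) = 46.79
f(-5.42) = 170.90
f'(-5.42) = -64.94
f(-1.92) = 19.57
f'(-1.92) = -21.54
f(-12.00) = 866.63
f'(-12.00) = -146.53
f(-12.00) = 866.63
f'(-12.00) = -146.53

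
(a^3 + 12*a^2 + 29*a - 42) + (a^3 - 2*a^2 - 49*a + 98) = 2*a^3 + 10*a^2 - 20*a + 56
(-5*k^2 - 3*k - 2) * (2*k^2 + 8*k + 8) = -10*k^4 - 46*k^3 - 68*k^2 - 40*k - 16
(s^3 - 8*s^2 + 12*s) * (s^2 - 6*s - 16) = s^5 - 14*s^4 + 44*s^3 + 56*s^2 - 192*s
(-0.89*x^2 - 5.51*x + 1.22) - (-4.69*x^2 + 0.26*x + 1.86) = 3.8*x^2 - 5.77*x - 0.64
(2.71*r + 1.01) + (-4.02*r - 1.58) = -1.31*r - 0.57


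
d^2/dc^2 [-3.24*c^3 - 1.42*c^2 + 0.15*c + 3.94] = -19.44*c - 2.84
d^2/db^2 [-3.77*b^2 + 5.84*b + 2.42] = -7.54000000000000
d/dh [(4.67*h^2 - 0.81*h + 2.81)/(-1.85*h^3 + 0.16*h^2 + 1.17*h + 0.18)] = (8.6395*h^4 - 2.997*h^3 + 21.189*h^2 + 0.782*h - 3.4335)/(3.4225*h^6 - 0.592*h^5 - 4.3034*h^4 - 0.2916*h^3 + 1.4265*h^2 + 0.4212*h + 0.0324)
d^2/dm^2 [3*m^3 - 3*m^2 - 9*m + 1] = 18*m - 6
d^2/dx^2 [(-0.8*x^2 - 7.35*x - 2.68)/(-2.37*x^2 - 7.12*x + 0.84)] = (55.56939*x^3 + 99.8755920000001*x^2 + 359.134632*x + 371.439392)/(13.312053*x^6 + 119.976984*x^5 + 346.282596*x^4 + 275.897152*x^3 - 122.733072*x^2 + 15.071616*x - 0.592704)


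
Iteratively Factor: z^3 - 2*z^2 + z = (z)*(z^2 - 2*z + 1) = z*(z - 1)*(z - 1)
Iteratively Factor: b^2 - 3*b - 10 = (b - 5)*(b + 2)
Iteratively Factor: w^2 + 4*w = (w + 4)*(w)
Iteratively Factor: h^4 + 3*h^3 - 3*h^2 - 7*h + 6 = (h + 3)*(h^3 - 3*h + 2) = (h + 2)*(h + 3)*(h^2 - 2*h + 1) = (h - 1)*(h + 2)*(h + 3)*(h - 1)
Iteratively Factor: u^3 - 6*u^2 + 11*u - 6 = (u - 3)*(u^2 - 3*u + 2) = (u - 3)*(u - 1)*(u - 2)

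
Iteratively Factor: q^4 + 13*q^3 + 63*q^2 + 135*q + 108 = (q + 3)*(q^3 + 10*q^2 + 33*q + 36) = (q + 3)*(q + 4)*(q^2 + 6*q + 9) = (q + 3)^2*(q + 4)*(q + 3)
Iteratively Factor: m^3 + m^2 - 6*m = (m)*(m^2 + m - 6) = m*(m - 2)*(m + 3)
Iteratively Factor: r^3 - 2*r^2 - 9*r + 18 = (r + 3)*(r^2 - 5*r + 6) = (r - 2)*(r + 3)*(r - 3)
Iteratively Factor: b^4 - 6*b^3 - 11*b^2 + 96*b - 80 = (b - 5)*(b^3 - b^2 - 16*b + 16) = (b - 5)*(b - 4)*(b^2 + 3*b - 4) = (b - 5)*(b - 4)*(b - 1)*(b + 4)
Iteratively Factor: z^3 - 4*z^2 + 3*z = (z - 3)*(z^2 - z) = z*(z - 3)*(z - 1)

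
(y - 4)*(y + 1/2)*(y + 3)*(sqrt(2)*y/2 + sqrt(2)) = sqrt(2)*y^4/2 + 3*sqrt(2)*y^3/4 - 27*sqrt(2)*y^2/4 - 31*sqrt(2)*y/2 - 6*sqrt(2)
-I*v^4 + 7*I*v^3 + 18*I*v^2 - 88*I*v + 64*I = (v - 8)*(v - 2)*(v + 4)*(-I*v + I)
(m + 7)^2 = m^2 + 14*m + 49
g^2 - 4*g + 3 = (g - 3)*(g - 1)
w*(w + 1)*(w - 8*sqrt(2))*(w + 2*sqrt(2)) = w^4 - 6*sqrt(2)*w^3 + w^3 - 32*w^2 - 6*sqrt(2)*w^2 - 32*w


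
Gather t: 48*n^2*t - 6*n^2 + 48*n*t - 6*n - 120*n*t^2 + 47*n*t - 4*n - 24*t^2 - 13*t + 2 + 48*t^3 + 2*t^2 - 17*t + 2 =-6*n^2 - 10*n + 48*t^3 + t^2*(-120*n - 22) + t*(48*n^2 + 95*n - 30) + 4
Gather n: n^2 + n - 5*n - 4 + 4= n^2 - 4*n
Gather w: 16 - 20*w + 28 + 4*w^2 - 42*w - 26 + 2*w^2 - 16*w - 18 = 6*w^2 - 78*w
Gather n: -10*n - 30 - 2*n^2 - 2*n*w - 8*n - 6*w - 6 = -2*n^2 + n*(-2*w - 18) - 6*w - 36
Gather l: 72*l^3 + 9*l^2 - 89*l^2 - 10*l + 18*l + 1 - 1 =72*l^3 - 80*l^2 + 8*l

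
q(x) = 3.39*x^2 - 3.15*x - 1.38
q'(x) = 6.78*x - 3.15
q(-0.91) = 4.29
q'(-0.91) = -9.32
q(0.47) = -2.11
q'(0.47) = 0.04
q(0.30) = -2.02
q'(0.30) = -1.12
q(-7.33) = 203.85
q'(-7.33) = -52.85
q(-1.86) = 16.21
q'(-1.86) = -15.76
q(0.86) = -1.58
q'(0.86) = 2.68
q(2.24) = 8.57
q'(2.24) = 12.04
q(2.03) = 6.20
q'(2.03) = 10.61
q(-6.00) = 139.56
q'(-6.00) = -43.83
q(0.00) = -1.38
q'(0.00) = -3.15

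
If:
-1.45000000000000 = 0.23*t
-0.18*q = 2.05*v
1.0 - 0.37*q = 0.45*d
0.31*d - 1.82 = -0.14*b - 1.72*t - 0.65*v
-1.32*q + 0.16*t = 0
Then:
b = 83.83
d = 2.85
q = -0.76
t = -6.30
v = 0.07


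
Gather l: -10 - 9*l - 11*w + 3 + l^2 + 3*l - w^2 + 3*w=l^2 - 6*l - w^2 - 8*w - 7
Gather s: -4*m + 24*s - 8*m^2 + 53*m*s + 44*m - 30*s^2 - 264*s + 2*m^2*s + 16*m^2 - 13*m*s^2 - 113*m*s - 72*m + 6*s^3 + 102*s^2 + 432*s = 8*m^2 - 32*m + 6*s^3 + s^2*(72 - 13*m) + s*(2*m^2 - 60*m + 192)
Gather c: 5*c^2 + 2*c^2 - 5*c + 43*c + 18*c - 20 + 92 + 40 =7*c^2 + 56*c + 112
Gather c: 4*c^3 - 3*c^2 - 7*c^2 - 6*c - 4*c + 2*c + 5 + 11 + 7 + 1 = 4*c^3 - 10*c^2 - 8*c + 24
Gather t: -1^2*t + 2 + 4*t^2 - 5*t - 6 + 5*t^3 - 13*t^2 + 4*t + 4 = 5*t^3 - 9*t^2 - 2*t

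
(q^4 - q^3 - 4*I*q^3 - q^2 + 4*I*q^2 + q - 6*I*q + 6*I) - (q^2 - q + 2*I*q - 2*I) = q^4 - q^3 - 4*I*q^3 - 2*q^2 + 4*I*q^2 + 2*q - 8*I*q + 8*I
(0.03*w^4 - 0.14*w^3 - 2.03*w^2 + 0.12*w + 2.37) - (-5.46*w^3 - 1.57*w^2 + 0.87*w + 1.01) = 0.03*w^4 + 5.32*w^3 - 0.46*w^2 - 0.75*w + 1.36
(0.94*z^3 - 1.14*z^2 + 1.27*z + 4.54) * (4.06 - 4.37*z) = -4.1078*z^4 + 8.7982*z^3 - 10.1783*z^2 - 14.6836*z + 18.4324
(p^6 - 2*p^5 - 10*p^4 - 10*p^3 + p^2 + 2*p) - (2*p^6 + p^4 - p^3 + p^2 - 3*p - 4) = -p^6 - 2*p^5 - 11*p^4 - 9*p^3 + 5*p + 4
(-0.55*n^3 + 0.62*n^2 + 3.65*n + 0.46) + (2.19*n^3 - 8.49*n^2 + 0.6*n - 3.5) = 1.64*n^3 - 7.87*n^2 + 4.25*n - 3.04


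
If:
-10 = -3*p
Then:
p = 10/3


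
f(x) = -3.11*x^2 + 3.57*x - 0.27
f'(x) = 3.57 - 6.22*x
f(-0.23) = -1.26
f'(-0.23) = 5.00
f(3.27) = -21.85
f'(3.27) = -16.77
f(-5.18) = -102.21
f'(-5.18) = 35.79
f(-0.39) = -2.14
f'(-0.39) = 6.00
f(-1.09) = -7.86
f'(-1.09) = 10.35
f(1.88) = -4.55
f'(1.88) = -8.12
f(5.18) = -65.23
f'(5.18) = -28.65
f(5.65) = -79.38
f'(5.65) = -31.57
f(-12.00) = -490.95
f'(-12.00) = 78.21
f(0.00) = -0.27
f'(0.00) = 3.57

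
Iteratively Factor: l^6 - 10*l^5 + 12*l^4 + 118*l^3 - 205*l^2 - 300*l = (l - 5)*(l^5 - 5*l^4 - 13*l^3 + 53*l^2 + 60*l) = (l - 5)*(l - 4)*(l^4 - l^3 - 17*l^2 - 15*l) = (l - 5)*(l - 4)*(l + 3)*(l^3 - 4*l^2 - 5*l) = (l - 5)^2*(l - 4)*(l + 3)*(l^2 + l) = l*(l - 5)^2*(l - 4)*(l + 3)*(l + 1)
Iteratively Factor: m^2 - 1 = (m - 1)*(m + 1)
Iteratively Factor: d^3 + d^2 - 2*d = (d + 2)*(d^2 - d) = (d - 1)*(d + 2)*(d)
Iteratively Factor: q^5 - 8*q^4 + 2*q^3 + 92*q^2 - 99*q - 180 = (q - 4)*(q^4 - 4*q^3 - 14*q^2 + 36*q + 45) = (q - 4)*(q - 3)*(q^3 - q^2 - 17*q - 15) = (q - 4)*(q - 3)*(q + 3)*(q^2 - 4*q - 5) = (q - 4)*(q - 3)*(q + 1)*(q + 3)*(q - 5)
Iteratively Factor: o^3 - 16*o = (o)*(o^2 - 16) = o*(o - 4)*(o + 4)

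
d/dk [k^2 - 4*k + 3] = 2*k - 4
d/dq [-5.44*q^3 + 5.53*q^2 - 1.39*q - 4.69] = -16.32*q^2 + 11.06*q - 1.39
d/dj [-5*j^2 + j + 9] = 1 - 10*j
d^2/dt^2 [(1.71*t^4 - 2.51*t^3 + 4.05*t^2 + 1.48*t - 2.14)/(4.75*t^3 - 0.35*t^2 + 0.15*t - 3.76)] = (1.13686837721616e-13*t^8 + 172.3927*t^6 + 393.7902*t^5 - 1135.69194*t^4 + 1059.32718*t^3 + 573.090792*t^2 - 453.246636*t + 121.72018)/(107.171875*t^9 - 23.690625*t^8 + 11.89875*t^7 - 256.044125*t^6 + 37.88175*t^5 - 17.479425*t^4 + 202.648575*t^3 - 15.09828*t^2 + 6.36192*t - 53.157376)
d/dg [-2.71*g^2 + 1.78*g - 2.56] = 1.78 - 5.42*g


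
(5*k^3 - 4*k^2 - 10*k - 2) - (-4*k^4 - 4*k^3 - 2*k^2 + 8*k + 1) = 4*k^4 + 9*k^3 - 2*k^2 - 18*k - 3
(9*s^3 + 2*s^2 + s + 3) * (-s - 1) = -9*s^4 - 11*s^3 - 3*s^2 - 4*s - 3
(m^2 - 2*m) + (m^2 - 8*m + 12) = 2*m^2 - 10*m + 12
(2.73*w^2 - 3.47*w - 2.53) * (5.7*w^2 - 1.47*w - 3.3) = 15.561*w^4 - 23.7921*w^3 - 18.3291*w^2 + 15.1701*w + 8.349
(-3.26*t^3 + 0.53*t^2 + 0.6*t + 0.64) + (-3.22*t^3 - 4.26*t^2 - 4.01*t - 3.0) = -6.48*t^3 - 3.73*t^2 - 3.41*t - 2.36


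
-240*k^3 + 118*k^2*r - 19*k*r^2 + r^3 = (-8*k + r)*(-6*k + r)*(-5*k + r)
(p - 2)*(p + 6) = p^2 + 4*p - 12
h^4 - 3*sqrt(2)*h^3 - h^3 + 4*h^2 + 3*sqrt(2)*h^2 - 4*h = h*(h - 1)*(h - 2*sqrt(2))*(h - sqrt(2))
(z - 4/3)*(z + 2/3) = z^2 - 2*z/3 - 8/9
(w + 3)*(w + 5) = w^2 + 8*w + 15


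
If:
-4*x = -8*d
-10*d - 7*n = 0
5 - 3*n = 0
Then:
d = -7/6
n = 5/3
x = -7/3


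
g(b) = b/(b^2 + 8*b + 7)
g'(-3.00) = -0.03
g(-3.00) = 0.38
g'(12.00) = 0.00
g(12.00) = 0.05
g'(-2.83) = -0.02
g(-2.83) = 0.37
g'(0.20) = 0.09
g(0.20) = 0.02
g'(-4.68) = -0.20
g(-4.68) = 0.55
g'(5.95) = -0.00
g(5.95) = 0.07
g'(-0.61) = 1.07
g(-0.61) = -0.24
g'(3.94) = -0.00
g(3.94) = 0.07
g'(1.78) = 0.01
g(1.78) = 0.07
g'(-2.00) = 0.12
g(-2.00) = 0.40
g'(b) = b*(-2*b - 8)/(b^2 + 8*b + 7)^2 + 1/(b^2 + 8*b + 7)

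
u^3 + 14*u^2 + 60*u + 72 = (u + 2)*(u + 6)^2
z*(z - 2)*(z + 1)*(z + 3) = z^4 + 2*z^3 - 5*z^2 - 6*z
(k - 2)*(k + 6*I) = k^2 - 2*k + 6*I*k - 12*I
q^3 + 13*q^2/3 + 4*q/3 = q*(q + 1/3)*(q + 4)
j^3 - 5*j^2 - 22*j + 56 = (j - 7)*(j - 2)*(j + 4)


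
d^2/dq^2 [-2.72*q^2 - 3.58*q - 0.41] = -5.44000000000000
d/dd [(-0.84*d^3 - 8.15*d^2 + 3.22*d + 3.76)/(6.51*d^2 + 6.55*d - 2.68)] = (-5.4684*d^4 - 11.004*d^3 - 67.5911*d^2 - 5.27119999999999*d - 33.2576)/(42.3801*d^4 + 85.281*d^3 + 8.0089*d^2 - 35.108*d + 7.1824)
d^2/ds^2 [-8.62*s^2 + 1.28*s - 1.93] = -17.2400000000000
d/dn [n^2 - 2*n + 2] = 2*n - 2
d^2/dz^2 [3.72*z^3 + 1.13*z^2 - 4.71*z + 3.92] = 22.32*z + 2.26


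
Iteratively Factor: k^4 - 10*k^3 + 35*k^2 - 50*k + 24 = (k - 3)*(k^3 - 7*k^2 + 14*k - 8) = (k - 4)*(k - 3)*(k^2 - 3*k + 2) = (k - 4)*(k - 3)*(k - 1)*(k - 2)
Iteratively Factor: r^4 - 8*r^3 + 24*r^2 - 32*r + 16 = (r - 2)*(r^3 - 6*r^2 + 12*r - 8) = (r - 2)^2*(r^2 - 4*r + 4) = (r - 2)^3*(r - 2)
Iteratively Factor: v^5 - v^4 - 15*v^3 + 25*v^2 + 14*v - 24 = (v - 2)*(v^4 + v^3 - 13*v^2 - v + 12) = (v - 3)*(v - 2)*(v^3 + 4*v^2 - v - 4) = (v - 3)*(v - 2)*(v - 1)*(v^2 + 5*v + 4) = (v - 3)*(v - 2)*(v - 1)*(v + 4)*(v + 1)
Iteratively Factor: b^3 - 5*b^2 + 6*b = (b)*(b^2 - 5*b + 6) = b*(b - 3)*(b - 2)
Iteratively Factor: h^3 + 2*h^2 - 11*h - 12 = (h + 1)*(h^2 + h - 12) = (h - 3)*(h + 1)*(h + 4)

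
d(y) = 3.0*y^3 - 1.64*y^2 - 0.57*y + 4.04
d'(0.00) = -0.57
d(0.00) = 4.04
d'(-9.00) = 757.95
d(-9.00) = -2310.67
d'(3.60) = 104.26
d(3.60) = 120.70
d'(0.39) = -0.48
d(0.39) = 3.75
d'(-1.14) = 14.87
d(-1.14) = -1.89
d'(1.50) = 14.76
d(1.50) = 9.62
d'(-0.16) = 0.19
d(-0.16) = 4.08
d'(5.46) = 249.83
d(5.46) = 440.35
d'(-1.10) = 13.93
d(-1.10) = -1.31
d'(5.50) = 253.64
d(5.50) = 450.42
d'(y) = 9.0*y^2 - 3.28*y - 0.57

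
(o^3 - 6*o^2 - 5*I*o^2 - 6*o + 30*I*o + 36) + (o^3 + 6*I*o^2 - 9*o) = 2*o^3 - 6*o^2 + I*o^2 - 15*o + 30*I*o + 36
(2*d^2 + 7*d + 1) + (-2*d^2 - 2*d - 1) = 5*d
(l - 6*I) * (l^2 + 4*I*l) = l^3 - 2*I*l^2 + 24*l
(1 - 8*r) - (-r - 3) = 4 - 7*r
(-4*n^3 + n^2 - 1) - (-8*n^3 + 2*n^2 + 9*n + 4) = 4*n^3 - n^2 - 9*n - 5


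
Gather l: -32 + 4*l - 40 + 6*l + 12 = 10*l - 60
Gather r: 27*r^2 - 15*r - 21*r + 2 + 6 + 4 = 27*r^2 - 36*r + 12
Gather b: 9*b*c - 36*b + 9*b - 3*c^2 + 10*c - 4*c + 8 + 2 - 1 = b*(9*c - 27) - 3*c^2 + 6*c + 9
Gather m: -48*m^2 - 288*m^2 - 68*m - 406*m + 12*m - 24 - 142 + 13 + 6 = -336*m^2 - 462*m - 147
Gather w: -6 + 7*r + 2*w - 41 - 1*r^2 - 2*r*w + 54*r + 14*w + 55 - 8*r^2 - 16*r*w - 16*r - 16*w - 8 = -9*r^2 - 18*r*w + 45*r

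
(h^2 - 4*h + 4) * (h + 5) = h^3 + h^2 - 16*h + 20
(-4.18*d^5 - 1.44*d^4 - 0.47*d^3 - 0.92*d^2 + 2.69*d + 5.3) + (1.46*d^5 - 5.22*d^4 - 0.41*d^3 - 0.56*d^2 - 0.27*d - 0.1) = -2.72*d^5 - 6.66*d^4 - 0.88*d^3 - 1.48*d^2 + 2.42*d + 5.2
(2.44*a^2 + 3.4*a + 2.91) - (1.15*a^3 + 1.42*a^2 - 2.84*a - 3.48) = -1.15*a^3 + 1.02*a^2 + 6.24*a + 6.39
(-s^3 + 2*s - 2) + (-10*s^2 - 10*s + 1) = -s^3 - 10*s^2 - 8*s - 1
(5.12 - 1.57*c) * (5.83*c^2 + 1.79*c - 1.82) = -9.1531*c^3 + 27.0393*c^2 + 12.0222*c - 9.3184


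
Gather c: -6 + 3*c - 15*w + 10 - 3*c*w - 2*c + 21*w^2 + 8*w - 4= c*(1 - 3*w) + 21*w^2 - 7*w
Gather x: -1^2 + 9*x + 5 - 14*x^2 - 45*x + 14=-14*x^2 - 36*x + 18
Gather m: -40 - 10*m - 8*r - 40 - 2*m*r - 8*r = m*(-2*r - 10) - 16*r - 80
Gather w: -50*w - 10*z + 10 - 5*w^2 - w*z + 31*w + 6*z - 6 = -5*w^2 + w*(-z - 19) - 4*z + 4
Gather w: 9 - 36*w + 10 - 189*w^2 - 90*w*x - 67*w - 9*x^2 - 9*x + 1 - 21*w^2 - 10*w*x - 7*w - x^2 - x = -210*w^2 + w*(-100*x - 110) - 10*x^2 - 10*x + 20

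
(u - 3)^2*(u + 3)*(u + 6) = u^4 + 3*u^3 - 27*u^2 - 27*u + 162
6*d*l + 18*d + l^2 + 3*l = (6*d + l)*(l + 3)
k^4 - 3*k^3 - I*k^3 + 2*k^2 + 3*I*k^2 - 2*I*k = k*(k - 2)*(k - 1)*(k - I)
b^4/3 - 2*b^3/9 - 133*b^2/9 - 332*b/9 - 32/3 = (b/3 + 1)*(b - 8)*(b + 1/3)*(b + 4)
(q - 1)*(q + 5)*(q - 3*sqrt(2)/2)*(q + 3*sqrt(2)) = q^4 + 3*sqrt(2)*q^3/2 + 4*q^3 - 14*q^2 + 6*sqrt(2)*q^2 - 36*q - 15*sqrt(2)*q/2 + 45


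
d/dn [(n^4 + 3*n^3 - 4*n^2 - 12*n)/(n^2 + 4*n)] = (2*n^3 + 15*n^2 + 24*n - 4)/(n^2 + 8*n + 16)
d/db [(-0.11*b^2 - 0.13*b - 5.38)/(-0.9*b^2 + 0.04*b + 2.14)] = (-0.1214*b^2 - 10.1548*b - 0.063)/(0.81*b^4 - 0.072*b^3 - 3.8504*b^2 + 0.1712*b + 4.5796)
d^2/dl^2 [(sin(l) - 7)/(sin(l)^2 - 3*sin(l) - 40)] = (sin(l)^5 - 25*sin(l)^4 + 301*sin(l)^3 - 1261*sin(l)^2 + 2074*sin(l) + 926)/(-sin(l)^2 + 3*sin(l) + 40)^3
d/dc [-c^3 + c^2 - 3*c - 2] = -3*c^2 + 2*c - 3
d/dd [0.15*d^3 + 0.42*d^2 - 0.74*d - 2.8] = 0.45*d^2 + 0.84*d - 0.74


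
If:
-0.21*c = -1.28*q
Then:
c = 6.09523809523809*q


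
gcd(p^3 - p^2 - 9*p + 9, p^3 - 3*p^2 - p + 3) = p^2 - 4*p + 3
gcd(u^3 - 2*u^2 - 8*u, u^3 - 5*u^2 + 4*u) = u^2 - 4*u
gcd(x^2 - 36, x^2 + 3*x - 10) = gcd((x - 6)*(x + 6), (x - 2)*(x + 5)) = 1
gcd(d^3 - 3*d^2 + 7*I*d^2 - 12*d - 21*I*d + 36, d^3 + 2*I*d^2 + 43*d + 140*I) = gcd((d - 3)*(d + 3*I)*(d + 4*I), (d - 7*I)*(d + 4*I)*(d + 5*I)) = d + 4*I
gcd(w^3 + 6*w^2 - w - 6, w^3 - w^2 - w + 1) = w^2 - 1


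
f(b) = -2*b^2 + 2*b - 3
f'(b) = 2 - 4*b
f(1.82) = -5.98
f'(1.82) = -5.28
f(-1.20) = -8.28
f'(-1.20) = 6.80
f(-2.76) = -23.76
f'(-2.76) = 13.04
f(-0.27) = -3.69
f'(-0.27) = 3.08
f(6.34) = -70.71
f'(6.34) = -23.36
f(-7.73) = -137.97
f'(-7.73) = 32.92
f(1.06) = -3.13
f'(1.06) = -2.24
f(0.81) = -2.69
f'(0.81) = -1.24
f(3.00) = -15.00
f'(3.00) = -10.00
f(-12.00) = -315.00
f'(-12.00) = 50.00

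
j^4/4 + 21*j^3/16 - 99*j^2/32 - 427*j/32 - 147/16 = (j/4 + 1/4)*(j - 7/2)*(j + 7/4)*(j + 6)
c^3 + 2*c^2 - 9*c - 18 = (c - 3)*(c + 2)*(c + 3)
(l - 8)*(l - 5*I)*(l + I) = l^3 - 8*l^2 - 4*I*l^2 + 5*l + 32*I*l - 40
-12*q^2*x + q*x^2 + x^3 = x*(-3*q + x)*(4*q + x)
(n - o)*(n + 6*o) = n^2 + 5*n*o - 6*o^2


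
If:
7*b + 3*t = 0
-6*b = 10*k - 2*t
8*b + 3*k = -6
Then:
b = -5/4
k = 4/3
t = 35/12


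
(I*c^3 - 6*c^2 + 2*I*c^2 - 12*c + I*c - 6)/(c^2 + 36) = I*(c^2 + 2*c + 1)/(c - 6*I)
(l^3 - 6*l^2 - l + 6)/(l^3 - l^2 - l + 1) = (l - 6)/(l - 1)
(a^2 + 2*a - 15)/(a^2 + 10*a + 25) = (a - 3)/(a + 5)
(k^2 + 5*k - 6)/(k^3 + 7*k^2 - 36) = (k - 1)/(k^2 + k - 6)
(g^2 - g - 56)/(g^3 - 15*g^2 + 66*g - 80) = (g + 7)/(g^2 - 7*g + 10)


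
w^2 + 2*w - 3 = (w - 1)*(w + 3)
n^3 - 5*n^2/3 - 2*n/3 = n*(n - 2)*(n + 1/3)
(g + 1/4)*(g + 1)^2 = g^3 + 9*g^2/4 + 3*g/2 + 1/4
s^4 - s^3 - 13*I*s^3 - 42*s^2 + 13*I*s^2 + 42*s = s*(s - 1)*(s - 7*I)*(s - 6*I)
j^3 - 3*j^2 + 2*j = j*(j - 2)*(j - 1)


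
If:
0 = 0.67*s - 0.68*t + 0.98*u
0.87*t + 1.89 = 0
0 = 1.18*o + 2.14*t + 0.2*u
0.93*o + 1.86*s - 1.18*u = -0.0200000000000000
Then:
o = 3.96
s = -2.05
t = -2.17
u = -0.10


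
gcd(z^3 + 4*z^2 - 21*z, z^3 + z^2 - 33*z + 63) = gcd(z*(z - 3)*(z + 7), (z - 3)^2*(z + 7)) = z^2 + 4*z - 21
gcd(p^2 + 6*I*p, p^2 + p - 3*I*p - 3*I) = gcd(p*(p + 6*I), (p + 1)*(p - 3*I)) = 1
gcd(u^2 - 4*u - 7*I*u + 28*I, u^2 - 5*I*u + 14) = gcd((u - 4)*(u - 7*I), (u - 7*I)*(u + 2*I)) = u - 7*I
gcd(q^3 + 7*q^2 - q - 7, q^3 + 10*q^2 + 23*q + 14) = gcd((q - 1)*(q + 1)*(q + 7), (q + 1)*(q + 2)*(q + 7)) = q^2 + 8*q + 7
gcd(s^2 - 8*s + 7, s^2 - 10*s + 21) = s - 7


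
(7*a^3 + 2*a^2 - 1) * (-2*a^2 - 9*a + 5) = -14*a^5 - 67*a^4 + 17*a^3 + 12*a^2 + 9*a - 5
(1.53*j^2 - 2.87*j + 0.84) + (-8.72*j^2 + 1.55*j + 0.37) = -7.19*j^2 - 1.32*j + 1.21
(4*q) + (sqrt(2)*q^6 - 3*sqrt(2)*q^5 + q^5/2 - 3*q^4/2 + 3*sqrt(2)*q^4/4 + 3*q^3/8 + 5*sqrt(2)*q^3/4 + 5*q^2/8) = sqrt(2)*q^6 - 3*sqrt(2)*q^5 + q^5/2 - 3*q^4/2 + 3*sqrt(2)*q^4/4 + 3*q^3/8 + 5*sqrt(2)*q^3/4 + 5*q^2/8 + 4*q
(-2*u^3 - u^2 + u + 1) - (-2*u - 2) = -2*u^3 - u^2 + 3*u + 3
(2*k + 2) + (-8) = 2*k - 6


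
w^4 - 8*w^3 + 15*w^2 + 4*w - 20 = (w - 5)*(w - 2)^2*(w + 1)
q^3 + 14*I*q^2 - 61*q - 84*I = (q + 3*I)*(q + 4*I)*(q + 7*I)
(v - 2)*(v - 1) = v^2 - 3*v + 2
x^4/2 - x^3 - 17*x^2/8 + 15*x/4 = x*(x/2 + 1)*(x - 5/2)*(x - 3/2)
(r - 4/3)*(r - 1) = r^2 - 7*r/3 + 4/3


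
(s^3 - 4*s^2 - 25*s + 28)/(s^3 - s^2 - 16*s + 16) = (s - 7)/(s - 4)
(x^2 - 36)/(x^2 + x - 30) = (x - 6)/(x - 5)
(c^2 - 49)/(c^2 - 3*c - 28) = (c + 7)/(c + 4)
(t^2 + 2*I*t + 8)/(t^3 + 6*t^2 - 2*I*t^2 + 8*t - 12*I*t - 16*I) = (t + 4*I)/(t^2 + 6*t + 8)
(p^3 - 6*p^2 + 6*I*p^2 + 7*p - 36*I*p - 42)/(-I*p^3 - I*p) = (I*p^2 - p*(7 + 6*I) + 42)/(p*(p + I))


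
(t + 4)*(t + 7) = t^2 + 11*t + 28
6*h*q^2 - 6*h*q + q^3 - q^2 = q*(6*h + q)*(q - 1)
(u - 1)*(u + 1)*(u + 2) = u^3 + 2*u^2 - u - 2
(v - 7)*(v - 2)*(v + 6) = v^3 - 3*v^2 - 40*v + 84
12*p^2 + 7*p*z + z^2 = (3*p + z)*(4*p + z)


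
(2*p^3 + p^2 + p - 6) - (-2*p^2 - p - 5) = 2*p^3 + 3*p^2 + 2*p - 1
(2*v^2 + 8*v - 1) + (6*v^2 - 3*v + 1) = 8*v^2 + 5*v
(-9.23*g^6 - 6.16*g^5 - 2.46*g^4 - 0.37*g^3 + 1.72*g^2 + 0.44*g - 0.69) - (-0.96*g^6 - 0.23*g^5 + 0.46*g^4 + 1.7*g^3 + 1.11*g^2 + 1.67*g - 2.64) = -8.27*g^6 - 5.93*g^5 - 2.92*g^4 - 2.07*g^3 + 0.61*g^2 - 1.23*g + 1.95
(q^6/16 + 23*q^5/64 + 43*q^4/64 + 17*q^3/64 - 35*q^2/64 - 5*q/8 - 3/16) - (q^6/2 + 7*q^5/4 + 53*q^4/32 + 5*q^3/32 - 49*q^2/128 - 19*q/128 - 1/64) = -7*q^6/16 - 89*q^5/64 - 63*q^4/64 + 7*q^3/64 - 21*q^2/128 - 61*q/128 - 11/64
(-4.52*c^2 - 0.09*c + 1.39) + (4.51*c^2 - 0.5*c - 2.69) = -0.00999999999999979*c^2 - 0.59*c - 1.3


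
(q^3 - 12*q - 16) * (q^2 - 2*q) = q^5 - 2*q^4 - 12*q^3 + 8*q^2 + 32*q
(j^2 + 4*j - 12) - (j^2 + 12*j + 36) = -8*j - 48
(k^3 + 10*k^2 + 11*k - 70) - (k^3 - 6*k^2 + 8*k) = 16*k^2 + 3*k - 70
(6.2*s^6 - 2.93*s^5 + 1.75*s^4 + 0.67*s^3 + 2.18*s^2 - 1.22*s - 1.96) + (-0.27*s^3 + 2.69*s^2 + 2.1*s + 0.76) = 6.2*s^6 - 2.93*s^5 + 1.75*s^4 + 0.4*s^3 + 4.87*s^2 + 0.88*s - 1.2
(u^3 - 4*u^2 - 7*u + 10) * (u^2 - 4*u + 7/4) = u^5 - 8*u^4 + 43*u^3/4 + 31*u^2 - 209*u/4 + 35/2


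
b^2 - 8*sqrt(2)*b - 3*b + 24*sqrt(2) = (b - 3)*(b - 8*sqrt(2))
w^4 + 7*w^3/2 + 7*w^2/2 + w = w*(w + 1/2)*(w + 1)*(w + 2)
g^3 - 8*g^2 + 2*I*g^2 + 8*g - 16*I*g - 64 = (g - 8)*(g - 2*I)*(g + 4*I)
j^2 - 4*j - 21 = (j - 7)*(j + 3)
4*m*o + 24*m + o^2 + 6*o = (4*m + o)*(o + 6)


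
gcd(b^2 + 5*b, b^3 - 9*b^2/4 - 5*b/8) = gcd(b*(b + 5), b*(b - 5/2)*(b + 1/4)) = b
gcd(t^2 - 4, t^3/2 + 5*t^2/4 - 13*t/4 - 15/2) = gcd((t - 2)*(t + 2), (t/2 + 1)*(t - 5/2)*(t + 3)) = t + 2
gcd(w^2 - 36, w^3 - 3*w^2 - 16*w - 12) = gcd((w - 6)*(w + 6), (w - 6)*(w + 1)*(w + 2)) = w - 6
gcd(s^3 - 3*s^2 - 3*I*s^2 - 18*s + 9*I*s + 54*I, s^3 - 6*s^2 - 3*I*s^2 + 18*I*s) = s^2 + s*(-6 - 3*I) + 18*I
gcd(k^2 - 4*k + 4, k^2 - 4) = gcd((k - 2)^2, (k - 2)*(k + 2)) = k - 2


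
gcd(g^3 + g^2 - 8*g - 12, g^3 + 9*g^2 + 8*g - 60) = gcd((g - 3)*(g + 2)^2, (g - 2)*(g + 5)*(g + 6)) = 1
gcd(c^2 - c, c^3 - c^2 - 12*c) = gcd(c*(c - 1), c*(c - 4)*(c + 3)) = c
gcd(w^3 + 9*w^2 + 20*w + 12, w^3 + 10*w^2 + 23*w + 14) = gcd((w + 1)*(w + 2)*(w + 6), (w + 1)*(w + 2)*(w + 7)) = w^2 + 3*w + 2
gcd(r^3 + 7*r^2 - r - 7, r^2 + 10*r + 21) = r + 7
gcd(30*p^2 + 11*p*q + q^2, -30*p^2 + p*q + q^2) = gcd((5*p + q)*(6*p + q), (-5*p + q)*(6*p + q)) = 6*p + q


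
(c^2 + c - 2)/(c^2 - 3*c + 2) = (c + 2)/(c - 2)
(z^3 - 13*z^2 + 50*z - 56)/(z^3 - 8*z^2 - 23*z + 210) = (z^2 - 6*z + 8)/(z^2 - z - 30)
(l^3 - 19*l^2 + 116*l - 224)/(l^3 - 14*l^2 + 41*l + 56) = (l - 4)/(l + 1)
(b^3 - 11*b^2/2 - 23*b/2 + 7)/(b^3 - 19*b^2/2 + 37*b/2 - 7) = (b + 2)/(b - 2)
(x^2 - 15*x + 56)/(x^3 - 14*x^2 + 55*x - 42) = (x - 8)/(x^2 - 7*x + 6)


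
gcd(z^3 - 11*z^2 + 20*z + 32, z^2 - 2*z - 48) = z - 8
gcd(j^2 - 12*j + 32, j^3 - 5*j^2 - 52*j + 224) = j^2 - 12*j + 32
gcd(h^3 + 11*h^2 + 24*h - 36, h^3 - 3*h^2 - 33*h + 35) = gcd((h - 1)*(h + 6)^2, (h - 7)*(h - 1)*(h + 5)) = h - 1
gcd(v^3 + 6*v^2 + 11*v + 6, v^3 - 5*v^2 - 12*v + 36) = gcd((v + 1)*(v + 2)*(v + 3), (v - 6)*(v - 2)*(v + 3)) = v + 3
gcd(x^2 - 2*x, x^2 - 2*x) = x^2 - 2*x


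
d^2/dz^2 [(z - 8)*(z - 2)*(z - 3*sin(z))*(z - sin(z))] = 4*z^3*sin(z) - 40*z^2*sin(z) - 24*z^2*cos(z) + 6*z^2*cos(2*z) + 12*z^2 + 40*z*sin(z) + 12*z*sin(2*z) + 160*z*cos(z) - 60*z*cos(2*z) - 60*z + 80*sin(z) - 60*sin(2*z) - 128*cos(z) + 93*cos(2*z) + 35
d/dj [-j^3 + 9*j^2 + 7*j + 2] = -3*j^2 + 18*j + 7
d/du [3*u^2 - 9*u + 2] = 6*u - 9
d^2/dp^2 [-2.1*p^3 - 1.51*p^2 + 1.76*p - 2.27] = -12.6*p - 3.02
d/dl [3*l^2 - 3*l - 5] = 6*l - 3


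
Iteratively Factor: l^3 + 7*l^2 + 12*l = (l + 4)*(l^2 + 3*l) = (l + 3)*(l + 4)*(l)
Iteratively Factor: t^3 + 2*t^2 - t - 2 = (t + 1)*(t^2 + t - 2) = (t - 1)*(t + 1)*(t + 2)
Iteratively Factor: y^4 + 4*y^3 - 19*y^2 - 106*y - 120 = (y + 4)*(y^3 - 19*y - 30) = (y + 3)*(y + 4)*(y^2 - 3*y - 10) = (y - 5)*(y + 3)*(y + 4)*(y + 2)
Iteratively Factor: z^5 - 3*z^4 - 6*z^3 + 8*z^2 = (z - 4)*(z^4 + z^3 - 2*z^2) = z*(z - 4)*(z^3 + z^2 - 2*z) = z*(z - 4)*(z - 1)*(z^2 + 2*z) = z*(z - 4)*(z - 1)*(z + 2)*(z)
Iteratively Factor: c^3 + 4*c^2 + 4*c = (c + 2)*(c^2 + 2*c) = (c + 2)^2*(c)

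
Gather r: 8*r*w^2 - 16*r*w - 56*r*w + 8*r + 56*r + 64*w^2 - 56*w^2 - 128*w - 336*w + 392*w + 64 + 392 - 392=r*(8*w^2 - 72*w + 64) + 8*w^2 - 72*w + 64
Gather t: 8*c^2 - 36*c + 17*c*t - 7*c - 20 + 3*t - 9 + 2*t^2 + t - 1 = 8*c^2 - 43*c + 2*t^2 + t*(17*c + 4) - 30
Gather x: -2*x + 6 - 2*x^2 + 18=-2*x^2 - 2*x + 24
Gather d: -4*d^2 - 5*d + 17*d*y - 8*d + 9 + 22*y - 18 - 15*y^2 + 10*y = -4*d^2 + d*(17*y - 13) - 15*y^2 + 32*y - 9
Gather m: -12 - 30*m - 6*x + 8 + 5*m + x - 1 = -25*m - 5*x - 5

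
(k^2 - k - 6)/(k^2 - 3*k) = (k + 2)/k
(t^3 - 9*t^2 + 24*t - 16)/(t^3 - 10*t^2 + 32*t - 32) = (t - 1)/(t - 2)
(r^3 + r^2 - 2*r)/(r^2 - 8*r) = (r^2 + r - 2)/(r - 8)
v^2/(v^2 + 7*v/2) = 2*v/(2*v + 7)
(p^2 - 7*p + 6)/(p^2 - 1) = (p - 6)/(p + 1)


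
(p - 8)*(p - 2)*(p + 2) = p^3 - 8*p^2 - 4*p + 32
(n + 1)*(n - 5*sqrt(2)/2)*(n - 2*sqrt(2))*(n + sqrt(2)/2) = n^4 - 4*sqrt(2)*n^3 + n^3 - 4*sqrt(2)*n^2 + 11*n^2/2 + 11*n/2 + 5*sqrt(2)*n + 5*sqrt(2)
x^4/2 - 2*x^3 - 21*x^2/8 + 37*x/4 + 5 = (x/2 + 1)*(x - 4)*(x - 5/2)*(x + 1/2)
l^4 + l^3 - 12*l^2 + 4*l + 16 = (l - 2)^2*(l + 1)*(l + 4)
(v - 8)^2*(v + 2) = v^3 - 14*v^2 + 32*v + 128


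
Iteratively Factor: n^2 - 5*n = (n)*(n - 5)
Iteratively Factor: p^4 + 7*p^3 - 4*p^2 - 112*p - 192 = (p - 4)*(p^3 + 11*p^2 + 40*p + 48) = (p - 4)*(p + 3)*(p^2 + 8*p + 16) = (p - 4)*(p + 3)*(p + 4)*(p + 4)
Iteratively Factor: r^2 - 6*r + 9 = (r - 3)*(r - 3)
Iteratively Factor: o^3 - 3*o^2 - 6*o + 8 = (o - 1)*(o^2 - 2*o - 8) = (o - 1)*(o + 2)*(o - 4)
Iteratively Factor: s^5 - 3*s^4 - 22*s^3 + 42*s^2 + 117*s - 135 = (s + 3)*(s^4 - 6*s^3 - 4*s^2 + 54*s - 45) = (s - 1)*(s + 3)*(s^3 - 5*s^2 - 9*s + 45) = (s - 5)*(s - 1)*(s + 3)*(s^2 - 9) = (s - 5)*(s - 3)*(s - 1)*(s + 3)*(s + 3)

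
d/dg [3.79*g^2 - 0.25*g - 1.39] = 7.58*g - 0.25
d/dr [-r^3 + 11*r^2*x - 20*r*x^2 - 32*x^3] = -3*r^2 + 22*r*x - 20*x^2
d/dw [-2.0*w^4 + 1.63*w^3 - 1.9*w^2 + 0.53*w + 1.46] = -8.0*w^3 + 4.89*w^2 - 3.8*w + 0.53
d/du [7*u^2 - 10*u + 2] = 14*u - 10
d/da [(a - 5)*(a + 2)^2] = (a + 2)*(3*a - 8)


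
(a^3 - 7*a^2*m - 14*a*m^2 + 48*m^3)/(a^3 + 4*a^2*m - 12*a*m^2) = (a^2 - 5*a*m - 24*m^2)/(a*(a + 6*m))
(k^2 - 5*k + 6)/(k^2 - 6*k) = (k^2 - 5*k + 6)/(k*(k - 6))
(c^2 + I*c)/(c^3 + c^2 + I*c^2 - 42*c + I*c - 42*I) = c/(c^2 + c - 42)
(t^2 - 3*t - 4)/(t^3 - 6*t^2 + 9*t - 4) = (t + 1)/(t^2 - 2*t + 1)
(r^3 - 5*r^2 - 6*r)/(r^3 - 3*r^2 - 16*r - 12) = r/(r + 2)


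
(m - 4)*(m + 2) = m^2 - 2*m - 8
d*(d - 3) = d^2 - 3*d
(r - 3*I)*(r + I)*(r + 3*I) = r^3 + I*r^2 + 9*r + 9*I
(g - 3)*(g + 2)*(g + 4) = g^3 + 3*g^2 - 10*g - 24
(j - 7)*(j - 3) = j^2 - 10*j + 21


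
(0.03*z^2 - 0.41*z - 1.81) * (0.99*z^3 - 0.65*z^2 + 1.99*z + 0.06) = 0.0297*z^5 - 0.4254*z^4 - 1.4657*z^3 + 0.3624*z^2 - 3.6265*z - 0.1086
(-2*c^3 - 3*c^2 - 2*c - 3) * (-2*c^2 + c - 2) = 4*c^5 + 4*c^4 + 5*c^3 + 10*c^2 + c + 6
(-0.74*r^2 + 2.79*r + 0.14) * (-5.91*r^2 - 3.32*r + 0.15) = 4.3734*r^4 - 14.0321*r^3 - 10.2012*r^2 - 0.0463000000000001*r + 0.021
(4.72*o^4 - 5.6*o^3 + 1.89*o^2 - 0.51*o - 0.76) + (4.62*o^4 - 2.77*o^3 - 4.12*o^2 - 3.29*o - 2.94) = 9.34*o^4 - 8.37*o^3 - 2.23*o^2 - 3.8*o - 3.7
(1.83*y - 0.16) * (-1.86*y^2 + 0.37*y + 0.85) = -3.4038*y^3 + 0.9747*y^2 + 1.4963*y - 0.136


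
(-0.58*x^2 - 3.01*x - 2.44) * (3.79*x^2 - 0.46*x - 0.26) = -2.1982*x^4 - 11.1411*x^3 - 7.7122*x^2 + 1.905*x + 0.6344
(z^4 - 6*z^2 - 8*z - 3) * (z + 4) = z^5 + 4*z^4 - 6*z^3 - 32*z^2 - 35*z - 12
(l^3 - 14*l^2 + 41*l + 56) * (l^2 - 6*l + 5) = l^5 - 20*l^4 + 130*l^3 - 260*l^2 - 131*l + 280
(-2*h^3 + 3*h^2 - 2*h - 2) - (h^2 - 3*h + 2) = -2*h^3 + 2*h^2 + h - 4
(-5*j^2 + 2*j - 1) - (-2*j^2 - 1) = -3*j^2 + 2*j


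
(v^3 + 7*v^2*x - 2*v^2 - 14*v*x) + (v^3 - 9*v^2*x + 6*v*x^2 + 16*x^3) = 2*v^3 - 2*v^2*x - 2*v^2 + 6*v*x^2 - 14*v*x + 16*x^3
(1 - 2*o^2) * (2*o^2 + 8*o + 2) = -4*o^4 - 16*o^3 - 2*o^2 + 8*o + 2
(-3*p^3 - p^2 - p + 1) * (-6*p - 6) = 18*p^4 + 24*p^3 + 12*p^2 - 6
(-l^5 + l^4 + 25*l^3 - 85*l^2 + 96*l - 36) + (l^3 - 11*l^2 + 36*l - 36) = -l^5 + l^4 + 26*l^3 - 96*l^2 + 132*l - 72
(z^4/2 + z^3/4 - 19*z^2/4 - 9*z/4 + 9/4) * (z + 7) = z^5/2 + 15*z^4/4 - 3*z^3 - 71*z^2/2 - 27*z/2 + 63/4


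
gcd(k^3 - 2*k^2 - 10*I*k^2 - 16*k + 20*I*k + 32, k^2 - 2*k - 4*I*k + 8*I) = k - 2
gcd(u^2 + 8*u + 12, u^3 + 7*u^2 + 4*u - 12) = u^2 + 8*u + 12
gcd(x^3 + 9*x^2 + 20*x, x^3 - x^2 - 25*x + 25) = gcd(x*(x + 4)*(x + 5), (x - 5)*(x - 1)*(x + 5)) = x + 5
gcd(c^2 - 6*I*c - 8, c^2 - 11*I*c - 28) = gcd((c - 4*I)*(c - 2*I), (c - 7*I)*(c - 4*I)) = c - 4*I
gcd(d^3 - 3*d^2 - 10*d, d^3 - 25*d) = d^2 - 5*d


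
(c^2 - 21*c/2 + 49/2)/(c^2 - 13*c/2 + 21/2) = (c - 7)/(c - 3)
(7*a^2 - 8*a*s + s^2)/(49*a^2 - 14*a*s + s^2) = (-a + s)/(-7*a + s)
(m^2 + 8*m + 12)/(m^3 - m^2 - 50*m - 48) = (m + 2)/(m^2 - 7*m - 8)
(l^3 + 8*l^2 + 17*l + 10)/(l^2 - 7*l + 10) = (l^3 + 8*l^2 + 17*l + 10)/(l^2 - 7*l + 10)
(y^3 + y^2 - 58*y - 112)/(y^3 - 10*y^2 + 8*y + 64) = (y + 7)/(y - 4)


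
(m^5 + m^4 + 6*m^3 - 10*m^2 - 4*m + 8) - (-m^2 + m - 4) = m^5 + m^4 + 6*m^3 - 9*m^2 - 5*m + 12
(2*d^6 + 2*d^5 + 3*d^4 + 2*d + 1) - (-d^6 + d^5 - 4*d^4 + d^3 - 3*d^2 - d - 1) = 3*d^6 + d^5 + 7*d^4 - d^3 + 3*d^2 + 3*d + 2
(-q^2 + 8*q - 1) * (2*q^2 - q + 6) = -2*q^4 + 17*q^3 - 16*q^2 + 49*q - 6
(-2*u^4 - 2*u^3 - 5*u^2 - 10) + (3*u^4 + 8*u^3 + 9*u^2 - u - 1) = u^4 + 6*u^3 + 4*u^2 - u - 11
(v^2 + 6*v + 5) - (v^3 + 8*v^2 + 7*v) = -v^3 - 7*v^2 - v + 5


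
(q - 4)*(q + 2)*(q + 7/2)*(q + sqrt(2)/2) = q^4 + sqrt(2)*q^3/2 + 3*q^3/2 - 15*q^2 + 3*sqrt(2)*q^2/4 - 28*q - 15*sqrt(2)*q/2 - 14*sqrt(2)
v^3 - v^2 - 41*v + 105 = (v - 5)*(v - 3)*(v + 7)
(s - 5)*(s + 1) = s^2 - 4*s - 5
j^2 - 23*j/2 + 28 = (j - 8)*(j - 7/2)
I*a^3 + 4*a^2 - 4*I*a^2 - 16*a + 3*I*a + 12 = (a - 3)*(a - 4*I)*(I*a - I)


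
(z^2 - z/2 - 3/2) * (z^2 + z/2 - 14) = z^4 - 63*z^2/4 + 25*z/4 + 21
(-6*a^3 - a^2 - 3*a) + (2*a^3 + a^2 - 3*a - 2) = -4*a^3 - 6*a - 2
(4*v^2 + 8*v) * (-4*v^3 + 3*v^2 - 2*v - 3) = -16*v^5 - 20*v^4 + 16*v^3 - 28*v^2 - 24*v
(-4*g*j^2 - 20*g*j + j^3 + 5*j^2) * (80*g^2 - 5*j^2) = -320*g^3*j^2 - 1600*g^3*j + 80*g^2*j^3 + 400*g^2*j^2 + 20*g*j^4 + 100*g*j^3 - 5*j^5 - 25*j^4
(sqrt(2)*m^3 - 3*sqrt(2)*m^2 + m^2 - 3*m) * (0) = 0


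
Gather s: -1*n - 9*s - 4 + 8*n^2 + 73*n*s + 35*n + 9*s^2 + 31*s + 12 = 8*n^2 + 34*n + 9*s^2 + s*(73*n + 22) + 8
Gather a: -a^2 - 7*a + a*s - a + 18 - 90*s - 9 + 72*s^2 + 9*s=-a^2 + a*(s - 8) + 72*s^2 - 81*s + 9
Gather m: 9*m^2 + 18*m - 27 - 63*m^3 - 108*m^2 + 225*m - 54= -63*m^3 - 99*m^2 + 243*m - 81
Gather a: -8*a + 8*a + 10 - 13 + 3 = 0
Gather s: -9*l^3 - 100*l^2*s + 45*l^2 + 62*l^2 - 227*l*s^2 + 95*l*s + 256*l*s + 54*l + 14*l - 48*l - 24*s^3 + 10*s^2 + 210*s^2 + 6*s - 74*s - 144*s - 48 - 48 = -9*l^3 + 107*l^2 + 20*l - 24*s^3 + s^2*(220 - 227*l) + s*(-100*l^2 + 351*l - 212) - 96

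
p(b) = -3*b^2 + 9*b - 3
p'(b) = 9 - 6*b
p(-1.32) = -20.11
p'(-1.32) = 16.92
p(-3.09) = -59.45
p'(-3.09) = 27.54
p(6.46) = -70.05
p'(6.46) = -29.76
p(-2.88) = -53.80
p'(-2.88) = 26.28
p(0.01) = -2.91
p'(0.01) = 8.94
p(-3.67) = -76.44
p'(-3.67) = 31.02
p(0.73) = 1.97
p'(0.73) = 4.62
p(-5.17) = -129.72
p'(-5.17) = 40.02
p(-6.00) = -165.00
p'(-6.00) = 45.00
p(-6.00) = -165.00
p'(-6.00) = 45.00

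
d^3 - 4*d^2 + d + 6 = (d - 3)*(d - 2)*(d + 1)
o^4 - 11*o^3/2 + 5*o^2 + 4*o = o*(o - 4)*(o - 2)*(o + 1/2)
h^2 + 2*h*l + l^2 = (h + l)^2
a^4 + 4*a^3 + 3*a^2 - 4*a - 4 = (a - 1)*(a + 1)*(a + 2)^2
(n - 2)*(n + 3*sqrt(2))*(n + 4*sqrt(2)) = n^3 - 2*n^2 + 7*sqrt(2)*n^2 - 14*sqrt(2)*n + 24*n - 48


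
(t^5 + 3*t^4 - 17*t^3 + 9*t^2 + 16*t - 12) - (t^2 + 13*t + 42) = t^5 + 3*t^4 - 17*t^3 + 8*t^2 + 3*t - 54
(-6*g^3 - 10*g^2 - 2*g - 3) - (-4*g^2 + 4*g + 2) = -6*g^3 - 6*g^2 - 6*g - 5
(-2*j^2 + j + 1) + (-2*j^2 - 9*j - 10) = -4*j^2 - 8*j - 9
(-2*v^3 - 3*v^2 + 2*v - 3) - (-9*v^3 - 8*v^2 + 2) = 7*v^3 + 5*v^2 + 2*v - 5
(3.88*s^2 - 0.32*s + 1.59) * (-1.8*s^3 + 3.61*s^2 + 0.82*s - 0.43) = -6.984*s^5 + 14.5828*s^4 - 0.835600000000001*s^3 + 3.8091*s^2 + 1.4414*s - 0.6837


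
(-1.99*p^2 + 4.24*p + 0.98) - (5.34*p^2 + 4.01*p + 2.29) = -7.33*p^2 + 0.23*p - 1.31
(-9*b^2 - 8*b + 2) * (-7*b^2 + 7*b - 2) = 63*b^4 - 7*b^3 - 52*b^2 + 30*b - 4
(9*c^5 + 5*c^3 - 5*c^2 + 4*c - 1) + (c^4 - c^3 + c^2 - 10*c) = 9*c^5 + c^4 + 4*c^3 - 4*c^2 - 6*c - 1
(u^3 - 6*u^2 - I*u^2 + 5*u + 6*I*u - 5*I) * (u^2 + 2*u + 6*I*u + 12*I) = u^5 - 4*u^4 + 5*I*u^4 - u^3 - 20*I*u^3 - 14*u^2 - 35*I*u^2 - 42*u + 50*I*u + 60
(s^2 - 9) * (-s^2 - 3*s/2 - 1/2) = -s^4 - 3*s^3/2 + 17*s^2/2 + 27*s/2 + 9/2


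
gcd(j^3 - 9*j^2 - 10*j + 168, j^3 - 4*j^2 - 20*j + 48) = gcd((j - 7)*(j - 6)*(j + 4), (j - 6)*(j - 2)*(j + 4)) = j^2 - 2*j - 24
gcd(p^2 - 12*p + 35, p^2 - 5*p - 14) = p - 7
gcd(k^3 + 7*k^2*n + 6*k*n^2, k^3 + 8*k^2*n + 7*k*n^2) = k^2 + k*n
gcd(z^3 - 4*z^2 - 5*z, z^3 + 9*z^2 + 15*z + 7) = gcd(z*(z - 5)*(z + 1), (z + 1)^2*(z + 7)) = z + 1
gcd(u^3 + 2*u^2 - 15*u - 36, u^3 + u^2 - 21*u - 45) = u^2 + 6*u + 9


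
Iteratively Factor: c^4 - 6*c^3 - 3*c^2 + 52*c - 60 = (c - 2)*(c^3 - 4*c^2 - 11*c + 30) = (c - 5)*(c - 2)*(c^2 + c - 6) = (c - 5)*(c - 2)^2*(c + 3)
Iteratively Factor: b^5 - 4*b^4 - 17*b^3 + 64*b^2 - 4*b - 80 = (b + 4)*(b^4 - 8*b^3 + 15*b^2 + 4*b - 20) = (b + 1)*(b + 4)*(b^3 - 9*b^2 + 24*b - 20) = (b - 5)*(b + 1)*(b + 4)*(b^2 - 4*b + 4) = (b - 5)*(b - 2)*(b + 1)*(b + 4)*(b - 2)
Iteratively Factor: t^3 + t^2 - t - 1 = (t + 1)*(t^2 - 1) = (t + 1)^2*(t - 1)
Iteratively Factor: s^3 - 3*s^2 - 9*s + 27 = (s - 3)*(s^2 - 9) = (s - 3)*(s + 3)*(s - 3)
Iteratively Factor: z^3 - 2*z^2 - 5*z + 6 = (z + 2)*(z^2 - 4*z + 3) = (z - 1)*(z + 2)*(z - 3)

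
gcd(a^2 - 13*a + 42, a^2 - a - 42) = a - 7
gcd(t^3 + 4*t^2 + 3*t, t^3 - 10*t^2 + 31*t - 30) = 1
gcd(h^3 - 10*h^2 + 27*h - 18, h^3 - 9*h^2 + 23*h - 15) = h^2 - 4*h + 3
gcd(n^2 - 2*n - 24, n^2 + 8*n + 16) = n + 4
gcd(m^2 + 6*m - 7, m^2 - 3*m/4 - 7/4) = 1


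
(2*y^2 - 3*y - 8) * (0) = 0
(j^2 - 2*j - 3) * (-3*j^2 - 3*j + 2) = -3*j^4 + 3*j^3 + 17*j^2 + 5*j - 6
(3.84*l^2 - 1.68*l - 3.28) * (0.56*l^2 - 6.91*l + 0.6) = 2.1504*l^4 - 27.4752*l^3 + 12.076*l^2 + 21.6568*l - 1.968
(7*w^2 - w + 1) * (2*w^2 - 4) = 14*w^4 - 2*w^3 - 26*w^2 + 4*w - 4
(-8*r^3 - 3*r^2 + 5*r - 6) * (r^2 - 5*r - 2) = -8*r^5 + 37*r^4 + 36*r^3 - 25*r^2 + 20*r + 12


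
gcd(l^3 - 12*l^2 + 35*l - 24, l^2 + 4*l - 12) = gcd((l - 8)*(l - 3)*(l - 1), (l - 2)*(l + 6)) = 1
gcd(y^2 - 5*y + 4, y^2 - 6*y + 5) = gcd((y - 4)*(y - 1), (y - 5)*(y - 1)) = y - 1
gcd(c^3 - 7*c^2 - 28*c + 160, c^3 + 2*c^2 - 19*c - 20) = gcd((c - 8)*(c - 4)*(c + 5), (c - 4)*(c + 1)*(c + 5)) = c^2 + c - 20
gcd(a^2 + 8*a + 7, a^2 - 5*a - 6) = a + 1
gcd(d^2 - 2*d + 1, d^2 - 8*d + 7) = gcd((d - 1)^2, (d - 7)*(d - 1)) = d - 1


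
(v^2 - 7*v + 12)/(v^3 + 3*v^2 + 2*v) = (v^2 - 7*v + 12)/(v*(v^2 + 3*v + 2))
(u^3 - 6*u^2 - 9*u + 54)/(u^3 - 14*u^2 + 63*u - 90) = (u + 3)/(u - 5)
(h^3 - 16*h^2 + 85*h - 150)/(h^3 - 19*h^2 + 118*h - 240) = (h - 5)/(h - 8)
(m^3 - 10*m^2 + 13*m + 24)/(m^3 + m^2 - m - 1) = (m^2 - 11*m + 24)/(m^2 - 1)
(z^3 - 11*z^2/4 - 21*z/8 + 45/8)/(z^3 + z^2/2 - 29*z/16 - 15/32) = 4*(z - 3)/(4*z + 1)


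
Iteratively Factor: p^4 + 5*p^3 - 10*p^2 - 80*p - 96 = (p + 3)*(p^3 + 2*p^2 - 16*p - 32) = (p + 2)*(p + 3)*(p^2 - 16) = (p - 4)*(p + 2)*(p + 3)*(p + 4)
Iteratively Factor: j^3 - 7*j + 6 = (j - 1)*(j^2 + j - 6) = (j - 1)*(j + 3)*(j - 2)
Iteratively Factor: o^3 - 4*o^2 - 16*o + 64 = (o - 4)*(o^2 - 16) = (o - 4)*(o + 4)*(o - 4)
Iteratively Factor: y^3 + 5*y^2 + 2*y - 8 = (y + 4)*(y^2 + y - 2) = (y - 1)*(y + 4)*(y + 2)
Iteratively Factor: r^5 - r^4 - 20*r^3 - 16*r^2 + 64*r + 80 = (r + 2)*(r^4 - 3*r^3 - 14*r^2 + 12*r + 40) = (r - 2)*(r + 2)*(r^3 - r^2 - 16*r - 20) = (r - 5)*(r - 2)*(r + 2)*(r^2 + 4*r + 4) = (r - 5)*(r - 2)*(r + 2)^2*(r + 2)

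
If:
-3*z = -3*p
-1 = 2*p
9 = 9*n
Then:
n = 1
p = -1/2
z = -1/2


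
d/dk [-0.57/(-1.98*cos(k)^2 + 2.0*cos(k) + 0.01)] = (2.2572*cos(k) - 1.14)*sin(k)/(-1.98*cos(k)^2 + 2.0*cos(k) + 0.01)^2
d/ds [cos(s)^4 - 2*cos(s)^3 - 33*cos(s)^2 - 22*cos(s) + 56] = 2*(-2*cos(s)^3 + 3*cos(s)^2 + 33*cos(s) + 11)*sin(s)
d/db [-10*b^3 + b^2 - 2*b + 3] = -30*b^2 + 2*b - 2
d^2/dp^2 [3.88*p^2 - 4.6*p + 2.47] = 7.76000000000000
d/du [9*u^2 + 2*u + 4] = 18*u + 2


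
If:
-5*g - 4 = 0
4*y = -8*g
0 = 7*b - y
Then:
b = 8/35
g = -4/5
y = 8/5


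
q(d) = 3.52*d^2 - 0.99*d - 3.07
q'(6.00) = 41.25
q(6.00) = 117.71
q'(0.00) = -0.99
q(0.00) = -3.07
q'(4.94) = 33.79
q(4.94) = 77.94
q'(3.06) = 20.55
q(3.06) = 26.86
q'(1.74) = 11.26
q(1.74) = 5.86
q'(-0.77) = -6.41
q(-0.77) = -0.22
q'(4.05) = 27.52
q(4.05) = 50.66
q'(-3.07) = -22.60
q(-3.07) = 33.14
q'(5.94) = 40.83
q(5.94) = 115.25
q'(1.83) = 11.89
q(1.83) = 6.91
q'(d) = 7.04*d - 0.99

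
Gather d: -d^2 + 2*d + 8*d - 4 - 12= -d^2 + 10*d - 16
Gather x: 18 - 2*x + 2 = 20 - 2*x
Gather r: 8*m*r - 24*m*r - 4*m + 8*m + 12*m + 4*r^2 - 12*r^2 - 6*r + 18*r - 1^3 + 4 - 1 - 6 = 16*m - 8*r^2 + r*(12 - 16*m) - 4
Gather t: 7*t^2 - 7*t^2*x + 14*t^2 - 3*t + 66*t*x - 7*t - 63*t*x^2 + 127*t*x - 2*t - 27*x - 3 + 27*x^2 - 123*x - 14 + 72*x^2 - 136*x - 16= t^2*(21 - 7*x) + t*(-63*x^2 + 193*x - 12) + 99*x^2 - 286*x - 33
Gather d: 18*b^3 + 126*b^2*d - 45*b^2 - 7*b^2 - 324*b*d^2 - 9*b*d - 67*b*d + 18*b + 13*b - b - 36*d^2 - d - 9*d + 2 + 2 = 18*b^3 - 52*b^2 + 30*b + d^2*(-324*b - 36) + d*(126*b^2 - 76*b - 10) + 4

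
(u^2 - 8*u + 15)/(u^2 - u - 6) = (u - 5)/(u + 2)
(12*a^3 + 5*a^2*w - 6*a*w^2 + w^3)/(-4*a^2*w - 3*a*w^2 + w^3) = (-3*a + w)/w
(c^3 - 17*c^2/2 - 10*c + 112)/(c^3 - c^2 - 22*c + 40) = (c^2 - 9*c/2 - 28)/(c^2 + 3*c - 10)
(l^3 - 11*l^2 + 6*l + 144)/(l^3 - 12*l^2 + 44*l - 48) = (l^2 - 5*l - 24)/(l^2 - 6*l + 8)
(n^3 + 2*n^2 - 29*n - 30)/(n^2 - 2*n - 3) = (n^2 + n - 30)/(n - 3)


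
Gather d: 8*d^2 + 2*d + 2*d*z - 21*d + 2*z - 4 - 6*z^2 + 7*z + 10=8*d^2 + d*(2*z - 19) - 6*z^2 + 9*z + 6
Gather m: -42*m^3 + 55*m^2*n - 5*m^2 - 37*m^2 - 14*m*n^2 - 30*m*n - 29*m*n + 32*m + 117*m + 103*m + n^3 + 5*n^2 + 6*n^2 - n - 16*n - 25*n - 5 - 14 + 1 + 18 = -42*m^3 + m^2*(55*n - 42) + m*(-14*n^2 - 59*n + 252) + n^3 + 11*n^2 - 42*n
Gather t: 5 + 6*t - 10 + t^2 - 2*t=t^2 + 4*t - 5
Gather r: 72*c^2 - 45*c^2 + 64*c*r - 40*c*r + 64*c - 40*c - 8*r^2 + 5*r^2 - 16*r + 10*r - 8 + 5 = 27*c^2 + 24*c - 3*r^2 + r*(24*c - 6) - 3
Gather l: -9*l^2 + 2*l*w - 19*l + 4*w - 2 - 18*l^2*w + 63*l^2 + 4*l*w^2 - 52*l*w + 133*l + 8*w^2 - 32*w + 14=l^2*(54 - 18*w) + l*(4*w^2 - 50*w + 114) + 8*w^2 - 28*w + 12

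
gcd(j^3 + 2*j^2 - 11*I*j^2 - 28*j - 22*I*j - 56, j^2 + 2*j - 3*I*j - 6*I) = j + 2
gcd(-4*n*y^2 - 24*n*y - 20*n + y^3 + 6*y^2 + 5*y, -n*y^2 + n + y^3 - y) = y + 1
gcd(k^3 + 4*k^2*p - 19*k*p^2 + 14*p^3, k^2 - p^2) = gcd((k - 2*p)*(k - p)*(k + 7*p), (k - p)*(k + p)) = -k + p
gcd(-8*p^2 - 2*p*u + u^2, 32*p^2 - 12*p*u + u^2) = 4*p - u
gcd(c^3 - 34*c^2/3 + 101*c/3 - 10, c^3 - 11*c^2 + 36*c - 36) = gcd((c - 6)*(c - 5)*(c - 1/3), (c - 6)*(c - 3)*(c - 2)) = c - 6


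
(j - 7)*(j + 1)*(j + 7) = j^3 + j^2 - 49*j - 49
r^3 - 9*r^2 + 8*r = r*(r - 8)*(r - 1)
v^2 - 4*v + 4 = (v - 2)^2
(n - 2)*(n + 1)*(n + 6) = n^3 + 5*n^2 - 8*n - 12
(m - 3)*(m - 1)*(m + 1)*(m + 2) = m^4 - m^3 - 7*m^2 + m + 6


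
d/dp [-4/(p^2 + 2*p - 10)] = 8*(p + 1)/(p^2 + 2*p - 10)^2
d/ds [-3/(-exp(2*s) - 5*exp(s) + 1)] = (-6*exp(s) - 15)*exp(s)/(exp(2*s) + 5*exp(s) - 1)^2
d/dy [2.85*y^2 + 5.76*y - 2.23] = 5.7*y + 5.76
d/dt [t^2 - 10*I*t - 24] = 2*t - 10*I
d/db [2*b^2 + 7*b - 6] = 4*b + 7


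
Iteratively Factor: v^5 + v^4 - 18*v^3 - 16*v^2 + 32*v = (v + 2)*(v^4 - v^3 - 16*v^2 + 16*v) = (v + 2)*(v + 4)*(v^3 - 5*v^2 + 4*v) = v*(v + 2)*(v + 4)*(v^2 - 5*v + 4) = v*(v - 1)*(v + 2)*(v + 4)*(v - 4)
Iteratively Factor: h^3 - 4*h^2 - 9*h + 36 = (h - 3)*(h^2 - h - 12) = (h - 3)*(h + 3)*(h - 4)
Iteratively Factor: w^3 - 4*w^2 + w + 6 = (w + 1)*(w^2 - 5*w + 6) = (w - 3)*(w + 1)*(w - 2)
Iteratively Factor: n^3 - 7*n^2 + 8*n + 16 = (n - 4)*(n^2 - 3*n - 4) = (n - 4)*(n + 1)*(n - 4)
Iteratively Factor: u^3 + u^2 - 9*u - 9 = (u + 3)*(u^2 - 2*u - 3) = (u - 3)*(u + 3)*(u + 1)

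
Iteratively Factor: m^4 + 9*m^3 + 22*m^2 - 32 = (m + 4)*(m^3 + 5*m^2 + 2*m - 8) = (m + 2)*(m + 4)*(m^2 + 3*m - 4) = (m + 2)*(m + 4)^2*(m - 1)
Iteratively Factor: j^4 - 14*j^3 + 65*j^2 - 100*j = (j - 5)*(j^3 - 9*j^2 + 20*j) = (j - 5)^2*(j^2 - 4*j) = (j - 5)^2*(j - 4)*(j)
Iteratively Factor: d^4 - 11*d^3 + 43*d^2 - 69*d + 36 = (d - 4)*(d^3 - 7*d^2 + 15*d - 9) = (d - 4)*(d - 3)*(d^2 - 4*d + 3) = (d - 4)*(d - 3)*(d - 1)*(d - 3)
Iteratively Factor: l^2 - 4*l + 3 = (l - 1)*(l - 3)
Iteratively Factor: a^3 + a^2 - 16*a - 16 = (a - 4)*(a^2 + 5*a + 4) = (a - 4)*(a + 4)*(a + 1)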